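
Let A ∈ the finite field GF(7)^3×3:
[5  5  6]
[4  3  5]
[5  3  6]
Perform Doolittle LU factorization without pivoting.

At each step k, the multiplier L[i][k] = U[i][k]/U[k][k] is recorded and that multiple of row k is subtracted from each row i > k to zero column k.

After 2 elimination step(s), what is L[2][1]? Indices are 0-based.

L[2][1] = 2

Step 1: pivot at (0,0) is 5.
  row1 ← row1 − (5)·row0  ⇒  L[1][0]=5, U row1=(0, 6, 3)
  row2 ← row2 − (1)·row0  ⇒  L[2][0]=1, U row2=(0, 5, 0)
Step 2: pivot at (1,1) is 6.
  row2 ← row2 − (2)·row1  ⇒  L[2][1]=2, U row2=(0, 0, 1)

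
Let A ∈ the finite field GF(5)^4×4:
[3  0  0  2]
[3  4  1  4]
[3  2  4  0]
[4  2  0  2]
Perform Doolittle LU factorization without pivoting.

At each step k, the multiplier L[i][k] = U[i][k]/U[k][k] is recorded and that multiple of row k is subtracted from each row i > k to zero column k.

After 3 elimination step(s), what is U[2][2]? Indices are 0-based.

[col 0] pivot 3
  R1 -= 1*R0 → (0, 4, 1, 2)  (L[1][0] := 1)
  R2 -= 1*R0 → (0, 2, 4, 3)  (L[2][0] := 1)
  R3 -= 3*R0 → (0, 2, 0, 1)  (L[3][0] := 3)
[col 1] pivot 4
  R2 -= 3*R1 → (0, 0, 1, 2)  (L[2][1] := 3)
  R3 -= 3*R1 → (0, 0, 2, 0)  (L[3][1] := 3)
[col 2] pivot 1
  R3 -= 2*R2 → (0, 0, 0, 1)  (L[3][2] := 2)

U[2][2] = 1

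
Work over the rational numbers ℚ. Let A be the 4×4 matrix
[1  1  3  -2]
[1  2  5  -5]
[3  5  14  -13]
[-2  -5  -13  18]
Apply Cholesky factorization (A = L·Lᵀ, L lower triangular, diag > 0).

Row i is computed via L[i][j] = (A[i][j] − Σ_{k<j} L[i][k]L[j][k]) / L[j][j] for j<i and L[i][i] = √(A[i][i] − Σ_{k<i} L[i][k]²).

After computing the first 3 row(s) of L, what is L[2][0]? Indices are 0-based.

L[2][0] = 3

Step 1: L[0][0] = √(1) = 1.
  L[1][0] = (1) / L[0][0] = 1.
Step 2: L[1][1] = √(1) = 1.
  L[2][0] = (3) / L[0][0] = 3.
  L[2][1] = (2) / L[1][1] = 2.
Step 3: L[2][2] = √(1) = 1.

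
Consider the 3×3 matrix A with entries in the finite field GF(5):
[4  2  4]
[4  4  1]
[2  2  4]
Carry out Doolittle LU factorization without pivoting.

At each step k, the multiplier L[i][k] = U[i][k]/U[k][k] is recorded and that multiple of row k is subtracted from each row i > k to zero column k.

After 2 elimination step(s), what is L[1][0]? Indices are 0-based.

L[1][0] = 1

k=0: U[0][0]=4
  eliminate (1,0): mult=1, new row 1: (0, 2, 2); set L[1][0]=1
  eliminate (2,0): mult=3, new row 2: (0, 1, 2); set L[2][0]=3
k=1: U[1][1]=2
  eliminate (2,1): mult=3, new row 2: (0, 0, 1); set L[2][1]=3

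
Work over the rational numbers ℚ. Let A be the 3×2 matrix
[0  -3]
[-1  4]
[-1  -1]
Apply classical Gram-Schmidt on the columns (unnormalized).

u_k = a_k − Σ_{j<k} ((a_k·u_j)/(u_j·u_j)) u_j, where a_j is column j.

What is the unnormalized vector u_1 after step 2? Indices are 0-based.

Step 1: u_0 = a_0 = (0, -1, -1).
Step 2: u_1 = a_1 − (-3/2)·u_0 = (-3, 5/2, -5/2).

u_1 = (-3, 5/2, -5/2)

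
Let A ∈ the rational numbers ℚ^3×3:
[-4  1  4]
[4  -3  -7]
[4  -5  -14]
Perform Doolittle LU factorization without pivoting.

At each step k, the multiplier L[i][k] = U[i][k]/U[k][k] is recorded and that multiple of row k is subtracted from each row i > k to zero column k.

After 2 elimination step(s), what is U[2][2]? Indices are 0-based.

Step 1: pivot at (0,0) is -4.
  row1 ← row1 − (-1)·row0  ⇒  L[1][0]=-1, U row1=(0, -2, -3)
  row2 ← row2 − (-1)·row0  ⇒  L[2][0]=-1, U row2=(0, -4, -10)
Step 2: pivot at (1,1) is -2.
  row2 ← row2 − (2)·row1  ⇒  L[2][1]=2, U row2=(0, 0, -4)

U[2][2] = -4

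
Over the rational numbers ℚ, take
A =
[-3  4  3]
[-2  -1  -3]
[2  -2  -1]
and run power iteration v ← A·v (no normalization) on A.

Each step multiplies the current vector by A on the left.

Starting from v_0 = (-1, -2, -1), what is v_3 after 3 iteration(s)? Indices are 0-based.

v_0 = (-1, -2, -1).
v_1 = A·v_0 = (-8, 7, 3).
v_2 = A·v_1 = (61, 0, -33).
v_3 = A·v_2 = (-282, -23, 155).

v_3 = (-282, -23, 155)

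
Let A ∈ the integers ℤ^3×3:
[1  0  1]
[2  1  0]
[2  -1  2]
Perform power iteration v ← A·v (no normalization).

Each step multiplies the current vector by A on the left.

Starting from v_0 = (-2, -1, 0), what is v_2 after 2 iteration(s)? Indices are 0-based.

v_0 = (-2, -1, 0).
v_1 = A·v_0 = (-2, -5, -3).
v_2 = A·v_1 = (-5, -9, -5).

v_2 = (-5, -9, -5)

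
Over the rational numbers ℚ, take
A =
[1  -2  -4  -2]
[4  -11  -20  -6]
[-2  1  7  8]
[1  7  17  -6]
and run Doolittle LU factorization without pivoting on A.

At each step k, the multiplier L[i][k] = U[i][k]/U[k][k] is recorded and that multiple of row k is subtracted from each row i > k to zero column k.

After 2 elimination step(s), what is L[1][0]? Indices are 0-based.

L[1][0] = 4

k=0: U[0][0]=1
  eliminate (1,0): mult=4, new row 1: (0, -3, -4, 2); set L[1][0]=4
  eliminate (2,0): mult=-2, new row 2: (0, -3, -1, 4); set L[2][0]=-2
  eliminate (3,0): mult=1, new row 3: (0, 9, 21, -4); set L[3][0]=1
k=1: U[1][1]=-3
  eliminate (2,1): mult=1, new row 2: (0, 0, 3, 2); set L[2][1]=1
  eliminate (3,1): mult=-3, new row 3: (0, 0, 9, 2); set L[3][1]=-3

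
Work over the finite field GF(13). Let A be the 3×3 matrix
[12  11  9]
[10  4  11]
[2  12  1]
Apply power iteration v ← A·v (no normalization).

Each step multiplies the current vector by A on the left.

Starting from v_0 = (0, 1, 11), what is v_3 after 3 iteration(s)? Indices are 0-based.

v_0 = (0, 1, 11).
v_1 = A·v_0 = (6, 8, 10).
v_2 = A·v_1 = (3, 7, 1).
v_3 = A·v_2 = (5, 4, 0).

v_3 = (5, 4, 0)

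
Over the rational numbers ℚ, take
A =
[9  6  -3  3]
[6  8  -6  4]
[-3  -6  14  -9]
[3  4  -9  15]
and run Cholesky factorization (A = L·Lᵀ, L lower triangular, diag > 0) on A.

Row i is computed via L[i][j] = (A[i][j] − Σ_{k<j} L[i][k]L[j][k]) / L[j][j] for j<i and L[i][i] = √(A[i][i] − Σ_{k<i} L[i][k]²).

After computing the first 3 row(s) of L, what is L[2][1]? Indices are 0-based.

Step 1: L[0][0] = √(9) = 3.
  L[1][0] = (6) / L[0][0] = 2.
Step 2: L[1][1] = √(4) = 2.
  L[2][0] = (-3) / L[0][0] = -1.
  L[2][1] = (-4) / L[1][1] = -2.
Step 3: L[2][2] = √(9) = 3.

L[2][1] = -2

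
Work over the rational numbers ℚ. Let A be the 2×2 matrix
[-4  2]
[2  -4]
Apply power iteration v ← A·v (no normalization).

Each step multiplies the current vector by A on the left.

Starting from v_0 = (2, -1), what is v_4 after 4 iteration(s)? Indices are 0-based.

v_4 = (1952, -1936)

v_0 = (2, -1).
v_1 = A·v_0 = (-10, 8).
v_2 = A·v_1 = (56, -52).
v_3 = A·v_2 = (-328, 320).
v_4 = A·v_3 = (1952, -1936).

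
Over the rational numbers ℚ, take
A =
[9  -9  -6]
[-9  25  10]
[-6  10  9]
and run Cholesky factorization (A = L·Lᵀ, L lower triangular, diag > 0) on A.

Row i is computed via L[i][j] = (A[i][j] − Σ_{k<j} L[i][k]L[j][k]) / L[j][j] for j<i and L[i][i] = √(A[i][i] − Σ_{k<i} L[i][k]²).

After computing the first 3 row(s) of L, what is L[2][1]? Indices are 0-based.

L[2][1] = 1

Step 1: L[0][0] = √(9) = 3.
  L[1][0] = (-9) / L[0][0] = -3.
Step 2: L[1][1] = √(16) = 4.
  L[2][0] = (-6) / L[0][0] = -2.
  L[2][1] = (4) / L[1][1] = 1.
Step 3: L[2][2] = √(4) = 2.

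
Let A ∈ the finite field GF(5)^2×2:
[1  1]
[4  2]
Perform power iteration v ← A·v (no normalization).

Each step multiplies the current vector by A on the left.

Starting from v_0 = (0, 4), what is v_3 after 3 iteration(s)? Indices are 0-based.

v_0 = (0, 4).
v_1 = A·v_0 = (4, 3).
v_2 = A·v_1 = (2, 2).
v_3 = A·v_2 = (4, 2).

v_3 = (4, 2)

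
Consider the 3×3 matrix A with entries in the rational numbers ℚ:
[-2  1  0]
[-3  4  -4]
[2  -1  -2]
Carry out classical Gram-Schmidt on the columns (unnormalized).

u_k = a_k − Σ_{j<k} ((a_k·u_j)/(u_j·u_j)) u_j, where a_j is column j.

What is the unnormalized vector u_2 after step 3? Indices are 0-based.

u_2 = (-1, 0, -1)

Step 1: u_0 = a_0 = (-2, -3, 2).
Step 2: u_1 = a_1 − (-16/17)·u_0 = (-15/17, 20/17, 15/17).
Step 3: u_2 = a_2 − (8/17)·u_0 − (-11/5)·u_1 = (-1, 0, -1).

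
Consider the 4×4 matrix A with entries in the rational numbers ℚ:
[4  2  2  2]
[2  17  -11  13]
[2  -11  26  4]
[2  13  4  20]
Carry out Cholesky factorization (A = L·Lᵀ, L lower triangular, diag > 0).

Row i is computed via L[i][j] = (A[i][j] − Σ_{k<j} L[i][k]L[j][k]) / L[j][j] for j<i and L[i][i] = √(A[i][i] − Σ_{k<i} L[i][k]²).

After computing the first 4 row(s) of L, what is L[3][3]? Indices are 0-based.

Step 1: L[0][0] = √(4) = 2.
  L[1][0] = (2) / L[0][0] = 1.
Step 2: L[1][1] = √(16) = 4.
  L[2][0] = (2) / L[0][0] = 1.
  L[2][1] = (-12) / L[1][1] = -3.
Step 3: L[2][2] = √(16) = 4.
  L[3][0] = (2) / L[0][0] = 1.
  L[3][1] = (12) / L[1][1] = 3.
  L[3][2] = (12) / L[2][2] = 3.
Step 4: L[3][3] = √(1) = 1.

L[3][3] = 1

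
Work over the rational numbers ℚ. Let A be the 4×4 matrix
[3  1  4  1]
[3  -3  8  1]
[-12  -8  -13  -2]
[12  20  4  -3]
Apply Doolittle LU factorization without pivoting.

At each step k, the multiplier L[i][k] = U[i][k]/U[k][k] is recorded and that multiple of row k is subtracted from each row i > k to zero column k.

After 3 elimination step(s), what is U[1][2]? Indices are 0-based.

[col 0] pivot 3
  R1 -= 1*R0 → (0, -4, 4, 0)  (L[1][0] := 1)
  R2 -= -4*R0 → (0, -4, 3, 2)  (L[2][0] := -4)
  R3 -= 4*R0 → (0, 16, -12, -7)  (L[3][0] := 4)
[col 1] pivot -4
  R2 -= 1*R1 → (0, 0, -1, 2)  (L[2][1] := 1)
  R3 -= -4*R1 → (0, 0, 4, -7)  (L[3][1] := -4)
[col 2] pivot -1
  R3 -= -4*R2 → (0, 0, 0, 1)  (L[3][2] := -4)

U[1][2] = 4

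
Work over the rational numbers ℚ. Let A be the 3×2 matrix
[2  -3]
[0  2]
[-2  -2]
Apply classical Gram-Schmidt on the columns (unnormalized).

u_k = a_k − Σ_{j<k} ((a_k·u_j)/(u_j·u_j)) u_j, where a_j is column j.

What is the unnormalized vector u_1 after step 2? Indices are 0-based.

Step 1: u_0 = a_0 = (2, 0, -2).
Step 2: u_1 = a_1 − (-1/4)·u_0 = (-5/2, 2, -5/2).

u_1 = (-5/2, 2, -5/2)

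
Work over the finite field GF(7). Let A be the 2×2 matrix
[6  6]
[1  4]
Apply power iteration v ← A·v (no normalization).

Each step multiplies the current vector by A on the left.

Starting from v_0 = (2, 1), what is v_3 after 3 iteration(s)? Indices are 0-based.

v_3 = (3, 4)

v_0 = (2, 1).
v_1 = A·v_0 = (4, 6).
v_2 = A·v_1 = (4, 0).
v_3 = A·v_2 = (3, 4).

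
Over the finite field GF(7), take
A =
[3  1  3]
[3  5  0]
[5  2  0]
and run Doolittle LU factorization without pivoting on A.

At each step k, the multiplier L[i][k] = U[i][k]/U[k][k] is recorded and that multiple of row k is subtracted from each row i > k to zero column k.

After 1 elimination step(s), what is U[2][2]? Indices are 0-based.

U[2][2] = 2

k=0: U[0][0]=3
  eliminate (1,0): mult=1, new row 1: (0, 4, 4); set L[1][0]=1
  eliminate (2,0): mult=4, new row 2: (0, 5, 2); set L[2][0]=4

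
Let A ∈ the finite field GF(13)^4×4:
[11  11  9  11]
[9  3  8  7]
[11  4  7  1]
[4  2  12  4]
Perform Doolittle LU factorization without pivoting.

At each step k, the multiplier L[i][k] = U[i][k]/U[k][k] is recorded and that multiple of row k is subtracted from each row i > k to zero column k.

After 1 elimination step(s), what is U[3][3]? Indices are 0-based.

U[3][3] = 0

[col 0] pivot 11
  R1 -= 2*R0 → (0, 7, 3, 11)  (L[1][0] := 2)
  R2 -= 1*R0 → (0, 6, 11, 3)  (L[2][0] := 1)
  R3 -= 11*R0 → (0, 11, 4, 0)  (L[3][0] := 11)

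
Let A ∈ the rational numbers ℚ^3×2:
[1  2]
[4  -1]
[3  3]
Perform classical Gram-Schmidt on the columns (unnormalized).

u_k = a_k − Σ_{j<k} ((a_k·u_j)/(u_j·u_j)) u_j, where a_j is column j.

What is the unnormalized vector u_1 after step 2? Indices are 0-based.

Step 1: u_0 = a_0 = (1, 4, 3).
Step 2: u_1 = a_1 − (7/26)·u_0 = (45/26, -27/13, 57/26).

u_1 = (45/26, -27/13, 57/26)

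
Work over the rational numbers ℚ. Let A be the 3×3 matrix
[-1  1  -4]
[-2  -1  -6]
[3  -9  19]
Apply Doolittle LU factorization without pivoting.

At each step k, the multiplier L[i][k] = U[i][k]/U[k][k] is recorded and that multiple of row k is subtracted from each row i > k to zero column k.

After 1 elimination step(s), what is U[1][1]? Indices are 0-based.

U[1][1] = -3

[col 0] pivot -1
  R1 -= 2*R0 → (0, -3, 2)  (L[1][0] := 2)
  R2 -= -3*R0 → (0, -6, 7)  (L[2][0] := -3)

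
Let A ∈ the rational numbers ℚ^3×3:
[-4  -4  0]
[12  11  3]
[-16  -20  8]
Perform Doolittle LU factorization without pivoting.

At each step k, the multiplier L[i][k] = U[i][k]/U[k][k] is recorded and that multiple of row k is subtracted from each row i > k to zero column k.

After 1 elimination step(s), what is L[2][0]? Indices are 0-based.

k=0: U[0][0]=-4
  eliminate (1,0): mult=-3, new row 1: (0, -1, 3); set L[1][0]=-3
  eliminate (2,0): mult=4, new row 2: (0, -4, 8); set L[2][0]=4

L[2][0] = 4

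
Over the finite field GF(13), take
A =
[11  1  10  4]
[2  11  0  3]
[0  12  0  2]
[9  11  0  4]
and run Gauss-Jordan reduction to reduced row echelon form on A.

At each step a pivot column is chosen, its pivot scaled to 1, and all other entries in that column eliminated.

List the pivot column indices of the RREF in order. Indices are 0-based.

[1] R0 /= 11  ⇒  (1, 6, 8, 11)
     R1 -= 2·R0  ⇒  (0, 12, 10, 7)
     R3 -= 9·R0  ⇒  (0, 9, 6, 9)
[2] R1 /= 12  ⇒  (0, 1, 3, 6)
     R0 -= 6·R1  ⇒  (1, 0, 3, 1)
     R2 -= 12·R1  ⇒  (0, 0, 3, 8)
     R3 -= 9·R1  ⇒  (0, 0, 5, 7)
[3] R2 /= 3  ⇒  (0, 0, 1, 7)
     R0 -= 3·R2  ⇒  (1, 0, 0, 6)
     R1 -= 3·R2  ⇒  (0, 1, 0, 11)
     R3 -= 5·R2  ⇒  (0, 0, 0, 11)
[4] R3 /= 11  ⇒  (0, 0, 0, 1)
     R0 -= 6·R3  ⇒  (1, 0, 0, 0)
     R1 -= 11·R3  ⇒  (0, 1, 0, 0)
     R2 -= 7·R3  ⇒  (0, 0, 1, 0)

pivot columns: 0, 1, 2, 3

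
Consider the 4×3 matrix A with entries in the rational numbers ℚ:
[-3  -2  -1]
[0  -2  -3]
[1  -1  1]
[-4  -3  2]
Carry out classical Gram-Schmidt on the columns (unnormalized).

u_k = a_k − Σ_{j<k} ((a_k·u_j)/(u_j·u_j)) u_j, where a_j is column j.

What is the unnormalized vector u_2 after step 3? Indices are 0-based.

Step 1: u_0 = a_0 = (-3, 0, 1, -4).
Step 2: u_1 = a_1 − (17/26)·u_0 = (-1/26, -2, -43/26, -5/13).
Step 3: u_2 = a_2 − (-2/13)·u_0 − (94/179)·u_1 = (-258/179, -349/179, 362/179, 284/179).

u_2 = (-258/179, -349/179, 362/179, 284/179)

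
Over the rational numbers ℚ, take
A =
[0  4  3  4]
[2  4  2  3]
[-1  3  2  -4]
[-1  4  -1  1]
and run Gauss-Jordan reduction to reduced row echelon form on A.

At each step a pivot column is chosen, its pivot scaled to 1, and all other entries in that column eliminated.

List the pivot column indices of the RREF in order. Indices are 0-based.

pivot columns: 0, 1, 2, 3

step 1: exchange rows 0,1
step 1: normalize row 0 (÷2) = (1, 2, 1, 3/2)
  row 2: subtract -1×row0 = (0, 5, 3, -5/2)
  row 3: subtract -1×row0 = (0, 6, 0, 5/2)
step 2: normalize row 1 (÷4) = (0, 1, 3/4, 1)
  row 0: subtract 2×row1 = (1, 0, -1/2, -1/2)
  row 2: subtract 5×row1 = (0, 0, -3/4, -15/2)
  row 3: subtract 6×row1 = (0, 0, -9/2, -7/2)
step 3: normalize row 2 (÷-3/4) = (0, 0, 1, 10)
  row 0: subtract -1/2×row2 = (1, 0, 0, 9/2)
  row 1: subtract 3/4×row2 = (0, 1, 0, -13/2)
  row 3: subtract -9/2×row2 = (0, 0, 0, 83/2)
step 4: normalize row 3 (÷83/2) = (0, 0, 0, 1)
  row 0: subtract 9/2×row3 = (1, 0, 0, 0)
  row 1: subtract -13/2×row3 = (0, 1, 0, 0)
  row 2: subtract 10×row3 = (0, 0, 1, 0)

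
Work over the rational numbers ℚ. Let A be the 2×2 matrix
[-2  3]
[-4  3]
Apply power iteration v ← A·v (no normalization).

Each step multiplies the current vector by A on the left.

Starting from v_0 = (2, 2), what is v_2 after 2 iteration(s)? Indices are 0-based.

v_0 = (2, 2).
v_1 = A·v_0 = (2, -2).
v_2 = A·v_1 = (-10, -14).

v_2 = (-10, -14)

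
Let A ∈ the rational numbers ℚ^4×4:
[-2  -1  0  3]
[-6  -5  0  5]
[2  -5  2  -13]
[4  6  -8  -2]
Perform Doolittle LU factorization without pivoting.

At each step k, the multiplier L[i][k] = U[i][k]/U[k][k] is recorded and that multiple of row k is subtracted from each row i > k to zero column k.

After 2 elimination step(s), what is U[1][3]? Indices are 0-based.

Step 1: pivot at (0,0) is -2.
  row1 ← row1 − (3)·row0  ⇒  L[1][0]=3, U row1=(0, -2, 0, -4)
  row2 ← row2 − (-1)·row0  ⇒  L[2][0]=-1, U row2=(0, -6, 2, -10)
  row3 ← row3 − (-2)·row0  ⇒  L[3][0]=-2, U row3=(0, 4, -8, 4)
Step 2: pivot at (1,1) is -2.
  row2 ← row2 − (3)·row1  ⇒  L[2][1]=3, U row2=(0, 0, 2, 2)
  row3 ← row3 − (-2)·row1  ⇒  L[3][1]=-2, U row3=(0, 0, -8, -4)

U[1][3] = -4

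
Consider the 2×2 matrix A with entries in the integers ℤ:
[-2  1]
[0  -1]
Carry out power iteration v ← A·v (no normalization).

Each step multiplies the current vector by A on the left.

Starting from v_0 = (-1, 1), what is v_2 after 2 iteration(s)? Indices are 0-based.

v_0 = (-1, 1).
v_1 = A·v_0 = (3, -1).
v_2 = A·v_1 = (-7, 1).

v_2 = (-7, 1)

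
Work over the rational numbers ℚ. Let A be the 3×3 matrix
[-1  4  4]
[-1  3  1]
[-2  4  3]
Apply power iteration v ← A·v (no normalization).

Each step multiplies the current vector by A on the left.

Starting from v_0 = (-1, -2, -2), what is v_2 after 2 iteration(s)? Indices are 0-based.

v_2 = (-61, -18, -34)

v_0 = (-1, -2, -2).
v_1 = A·v_0 = (-15, -7, -12).
v_2 = A·v_1 = (-61, -18, -34).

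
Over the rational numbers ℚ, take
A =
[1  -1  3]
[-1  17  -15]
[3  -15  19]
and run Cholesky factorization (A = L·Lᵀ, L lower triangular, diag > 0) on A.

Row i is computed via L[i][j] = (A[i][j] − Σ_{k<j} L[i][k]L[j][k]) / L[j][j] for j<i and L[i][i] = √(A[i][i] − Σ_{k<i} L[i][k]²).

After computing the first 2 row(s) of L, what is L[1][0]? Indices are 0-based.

Step 1: L[0][0] = √(1) = 1.
  L[1][0] = (-1) / L[0][0] = -1.
Step 2: L[1][1] = √(16) = 4.

L[1][0] = -1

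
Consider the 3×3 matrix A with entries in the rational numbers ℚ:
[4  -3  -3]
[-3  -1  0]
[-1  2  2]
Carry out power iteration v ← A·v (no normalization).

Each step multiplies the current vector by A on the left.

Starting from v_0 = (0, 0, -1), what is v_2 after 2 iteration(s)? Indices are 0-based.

v_0 = (0, 0, -1).
v_1 = A·v_0 = (3, 0, -2).
v_2 = A·v_1 = (18, -9, -7).

v_2 = (18, -9, -7)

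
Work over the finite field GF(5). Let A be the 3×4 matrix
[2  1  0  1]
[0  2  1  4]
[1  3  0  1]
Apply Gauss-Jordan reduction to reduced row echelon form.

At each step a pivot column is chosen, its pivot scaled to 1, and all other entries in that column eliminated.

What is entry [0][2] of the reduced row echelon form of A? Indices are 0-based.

[1] R0 /= 2  ⇒  (1, 3, 0, 3)
     R2 -= 1·R0  ⇒  (0, 0, 0, 3)
[2] R1 /= 2  ⇒  (0, 1, 3, 2)
     R0 -= 3·R1  ⇒  (1, 0, 1, 2)
column 2 empty below row 2
[3] R2 /= 3  ⇒  (0, 0, 0, 1)
     R0 -= 2·R2  ⇒  (1, 0, 1, 0)
     R1 -= 2·R2  ⇒  (0, 1, 3, 0)

M[0][2] = 1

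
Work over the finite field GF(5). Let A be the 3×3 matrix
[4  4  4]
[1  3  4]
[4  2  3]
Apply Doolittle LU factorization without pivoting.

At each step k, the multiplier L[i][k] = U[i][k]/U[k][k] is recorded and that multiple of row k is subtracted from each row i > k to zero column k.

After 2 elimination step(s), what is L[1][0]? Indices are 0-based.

Step 1: pivot at (0,0) is 4.
  row1 ← row1 − (4)·row0  ⇒  L[1][0]=4, U row1=(0, 2, 3)
  row2 ← row2 − (1)·row0  ⇒  L[2][0]=1, U row2=(0, 3, 4)
Step 2: pivot at (1,1) is 2.
  row2 ← row2 − (4)·row1  ⇒  L[2][1]=4, U row2=(0, 0, 2)

L[1][0] = 4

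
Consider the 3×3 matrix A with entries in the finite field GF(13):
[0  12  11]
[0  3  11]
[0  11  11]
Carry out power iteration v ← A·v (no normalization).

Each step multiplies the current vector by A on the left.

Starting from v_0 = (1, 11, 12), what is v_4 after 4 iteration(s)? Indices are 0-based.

v_4 = (4, 8, 3)

v_0 = (1, 11, 12).
v_1 = A·v_0 = (4, 9, 6).
v_2 = A·v_1 = (5, 2, 9).
v_3 = A·v_2 = (6, 1, 4).
v_4 = A·v_3 = (4, 8, 3).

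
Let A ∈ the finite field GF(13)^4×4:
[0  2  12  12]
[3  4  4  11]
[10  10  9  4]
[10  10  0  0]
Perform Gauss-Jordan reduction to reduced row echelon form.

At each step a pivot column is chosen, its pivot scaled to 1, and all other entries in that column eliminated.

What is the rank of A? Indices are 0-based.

rank = 4

pivot(0,0): swap R0↔R1
pivot(0,0)=3: scale R0 → (1, 10, 10, 8)
  clear (2,0): R2 −= (10)R0 → (0, 1, 0, 2)
  clear (3,0): R3 −= (10)R0 → (0, 1, 4, 11)
pivot(1,1)=2: scale R1 → (0, 1, 6, 6)
  clear (0,1): R0 −= (10)R1 → (1, 0, 2, 0)
  clear (2,1): R2 −= (1)R1 → (0, 0, 7, 9)
  clear (3,1): R3 −= (1)R1 → (0, 0, 11, 5)
pivot(2,2)=7: scale R2 → (0, 0, 1, 5)
  clear (0,2): R0 −= (2)R2 → (1, 0, 0, 3)
  clear (1,2): R1 −= (6)R2 → (0, 1, 0, 2)
  clear (3,2): R3 −= (11)R2 → (0, 0, 0, 2)
pivot(3,3)=2: scale R3 → (0, 0, 0, 1)
  clear (0,3): R0 −= (3)R3 → (1, 0, 0, 0)
  clear (1,3): R1 −= (2)R3 → (0, 1, 0, 0)
  clear (2,3): R2 −= (5)R3 → (0, 0, 1, 0)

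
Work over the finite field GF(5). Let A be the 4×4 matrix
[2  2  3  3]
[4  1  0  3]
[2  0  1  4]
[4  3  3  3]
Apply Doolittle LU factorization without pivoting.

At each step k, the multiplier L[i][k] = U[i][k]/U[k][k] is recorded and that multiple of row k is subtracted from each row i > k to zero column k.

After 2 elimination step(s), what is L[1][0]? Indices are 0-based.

k=0: U[0][0]=2
  eliminate (1,0): mult=2, new row 1: (0, 2, 4, 2); set L[1][0]=2
  eliminate (2,0): mult=1, new row 2: (0, 3, 3, 1); set L[2][0]=1
  eliminate (3,0): mult=2, new row 3: (0, 4, 2, 2); set L[3][0]=2
k=1: U[1][1]=2
  eliminate (2,1): mult=4, new row 2: (0, 0, 2, 3); set L[2][1]=4
  eliminate (3,1): mult=2, new row 3: (0, 0, 4, 3); set L[3][1]=2

L[1][0] = 2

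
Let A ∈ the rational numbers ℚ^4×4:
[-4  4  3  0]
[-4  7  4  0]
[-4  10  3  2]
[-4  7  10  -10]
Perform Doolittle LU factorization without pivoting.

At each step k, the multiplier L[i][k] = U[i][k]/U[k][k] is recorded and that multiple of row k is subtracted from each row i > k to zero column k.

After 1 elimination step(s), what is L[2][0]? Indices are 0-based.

k=0: U[0][0]=-4
  eliminate (1,0): mult=1, new row 1: (0, 3, 1, 0); set L[1][0]=1
  eliminate (2,0): mult=1, new row 2: (0, 6, 0, 2); set L[2][0]=1
  eliminate (3,0): mult=1, new row 3: (0, 3, 7, -10); set L[3][0]=1

L[2][0] = 1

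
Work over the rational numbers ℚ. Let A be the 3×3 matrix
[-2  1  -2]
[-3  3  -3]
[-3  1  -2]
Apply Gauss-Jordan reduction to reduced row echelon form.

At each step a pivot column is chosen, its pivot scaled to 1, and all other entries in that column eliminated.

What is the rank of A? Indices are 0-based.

pivot(0,0)=-2: scale R0 → (1, -1/2, 1)
  clear (1,0): R1 −= (-3)R0 → (0, 3/2, 0)
  clear (2,0): R2 −= (-3)R0 → (0, -1/2, 1)
pivot(1,1)=3/2: scale R1 → (0, 1, 0)
  clear (0,1): R0 −= (-1/2)R1 → (1, 0, 1)
  clear (2,1): R2 −= (-1/2)R1 → (0, 0, 1)
pivot(2,2)=1: scale R2 → (0, 0, 1)
  clear (0,2): R0 −= (1)R2 → (1, 0, 0)

rank = 3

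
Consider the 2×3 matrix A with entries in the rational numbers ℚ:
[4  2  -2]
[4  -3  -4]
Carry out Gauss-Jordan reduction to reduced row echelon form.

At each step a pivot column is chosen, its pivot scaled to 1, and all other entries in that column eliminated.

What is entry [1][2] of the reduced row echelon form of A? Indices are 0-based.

[1] R0 /= 4  ⇒  (1, 1/2, -1/2)
     R1 -= 4·R0  ⇒  (0, -5, -2)
[2] R1 /= -5  ⇒  (0, 1, 2/5)
     R0 -= 1/2·R1  ⇒  (1, 0, -7/10)

M[1][2] = 2/5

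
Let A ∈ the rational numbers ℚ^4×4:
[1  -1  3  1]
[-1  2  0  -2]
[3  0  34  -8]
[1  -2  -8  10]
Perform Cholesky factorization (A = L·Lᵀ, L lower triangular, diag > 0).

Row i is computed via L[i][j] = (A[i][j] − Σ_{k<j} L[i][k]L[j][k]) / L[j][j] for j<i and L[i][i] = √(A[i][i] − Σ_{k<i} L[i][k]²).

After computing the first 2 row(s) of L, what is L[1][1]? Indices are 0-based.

L[1][1] = 1

Step 1: L[0][0] = √(1) = 1.
  L[1][0] = (-1) / L[0][0] = -1.
Step 2: L[1][1] = √(1) = 1.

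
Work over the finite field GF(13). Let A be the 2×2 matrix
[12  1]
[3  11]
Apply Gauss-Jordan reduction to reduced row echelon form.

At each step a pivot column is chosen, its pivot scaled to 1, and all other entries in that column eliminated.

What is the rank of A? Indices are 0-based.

[1] R0 /= 12  ⇒  (1, 12)
     R1 -= 3·R0  ⇒  (0, 1)
[2] R1 /= 1  ⇒  (0, 1)
     R0 -= 12·R1  ⇒  (1, 0)

rank = 2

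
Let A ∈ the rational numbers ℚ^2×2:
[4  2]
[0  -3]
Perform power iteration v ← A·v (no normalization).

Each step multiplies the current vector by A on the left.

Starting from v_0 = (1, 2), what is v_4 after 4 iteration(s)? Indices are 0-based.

v_0 = (1, 2).
v_1 = A·v_0 = (8, -6).
v_2 = A·v_1 = (20, 18).
v_3 = A·v_2 = (116, -54).
v_4 = A·v_3 = (356, 162).

v_4 = (356, 162)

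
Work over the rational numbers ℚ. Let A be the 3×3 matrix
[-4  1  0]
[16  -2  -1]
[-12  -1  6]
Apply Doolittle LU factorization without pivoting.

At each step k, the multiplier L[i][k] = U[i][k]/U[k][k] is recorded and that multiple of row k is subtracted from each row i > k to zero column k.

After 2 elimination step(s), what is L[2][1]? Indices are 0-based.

k=0: U[0][0]=-4
  eliminate (1,0): mult=-4, new row 1: (0, 2, -1); set L[1][0]=-4
  eliminate (2,0): mult=3, new row 2: (0, -4, 6); set L[2][0]=3
k=1: U[1][1]=2
  eliminate (2,1): mult=-2, new row 2: (0, 0, 4); set L[2][1]=-2

L[2][1] = -2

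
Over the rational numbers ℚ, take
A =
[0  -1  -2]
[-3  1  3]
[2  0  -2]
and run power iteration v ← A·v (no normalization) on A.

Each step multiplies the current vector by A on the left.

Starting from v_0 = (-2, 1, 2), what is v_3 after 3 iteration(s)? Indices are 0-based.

v_0 = (-2, 1, 2).
v_1 = A·v_0 = (-5, 13, -8).
v_2 = A·v_1 = (3, 4, 6).
v_3 = A·v_2 = (-16, 13, -6).

v_3 = (-16, 13, -6)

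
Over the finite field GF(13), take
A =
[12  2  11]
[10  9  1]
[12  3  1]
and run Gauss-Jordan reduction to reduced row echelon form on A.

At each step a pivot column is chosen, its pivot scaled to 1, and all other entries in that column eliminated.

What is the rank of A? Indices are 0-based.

rank = 3

[1] R0 /= 12  ⇒  (1, 11, 2)
     R1 -= 10·R0  ⇒  (0, 3, 7)
     R2 -= 12·R0  ⇒  (0, 1, 3)
[2] R1 /= 3  ⇒  (0, 1, 11)
     R0 -= 11·R1  ⇒  (1, 0, 11)
     R2 -= 1·R1  ⇒  (0, 0, 5)
[3] R2 /= 5  ⇒  (0, 0, 1)
     R0 -= 11·R2  ⇒  (1, 0, 0)
     R1 -= 11·R2  ⇒  (0, 1, 0)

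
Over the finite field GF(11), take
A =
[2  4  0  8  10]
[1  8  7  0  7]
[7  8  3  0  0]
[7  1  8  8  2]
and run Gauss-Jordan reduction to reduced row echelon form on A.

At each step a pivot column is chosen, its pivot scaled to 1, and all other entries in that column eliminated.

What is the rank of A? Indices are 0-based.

pivot(0,0)=2: scale R0 → (1, 2, 0, 4, 5)
  clear (1,0): R1 −= (1)R0 → (0, 6, 7, 7, 2)
  clear (2,0): R2 −= (7)R0 → (0, 5, 3, 5, 9)
  clear (3,0): R3 −= (7)R0 → (0, 9, 8, 2, 0)
pivot(1,1)=6: scale R1 → (0, 1, 3, 3, 4)
  clear (0,1): R0 −= (2)R1 → (1, 0, 5, 9, 8)
  clear (2,1): R2 −= (5)R1 → (0, 0, 10, 1, 0)
  clear (3,1): R3 −= (9)R1 → (0, 0, 3, 8, 8)
pivot(2,2)=10: scale R2 → (0, 0, 1, 10, 0)
  clear (0,2): R0 −= (5)R2 → (1, 0, 0, 3, 8)
  clear (1,2): R1 −= (3)R2 → (0, 1, 0, 6, 4)
  clear (3,2): R3 −= (3)R2 → (0, 0, 0, 0, 8)
col 3: no nonzero at/below row 3; advance.
pivot(3,4)=8: scale R3 → (0, 0, 0, 0, 1)
  clear (0,4): R0 −= (8)R3 → (1, 0, 0, 3, 0)
  clear (1,4): R1 −= (4)R3 → (0, 1, 0, 6, 0)

rank = 4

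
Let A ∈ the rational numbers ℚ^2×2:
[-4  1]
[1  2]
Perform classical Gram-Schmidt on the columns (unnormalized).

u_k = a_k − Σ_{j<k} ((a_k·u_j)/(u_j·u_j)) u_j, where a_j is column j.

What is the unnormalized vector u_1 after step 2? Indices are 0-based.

u_1 = (9/17, 36/17)

Step 1: u_0 = a_0 = (-4, 1).
Step 2: u_1 = a_1 − (-2/17)·u_0 = (9/17, 36/17).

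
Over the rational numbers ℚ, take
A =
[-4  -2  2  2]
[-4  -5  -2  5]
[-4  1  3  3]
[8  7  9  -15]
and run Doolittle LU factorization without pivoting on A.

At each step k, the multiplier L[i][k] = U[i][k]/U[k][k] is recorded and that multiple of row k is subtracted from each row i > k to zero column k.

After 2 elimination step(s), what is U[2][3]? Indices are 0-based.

[col 0] pivot -4
  R1 -= 1*R0 → (0, -3, -4, 3)  (L[1][0] := 1)
  R2 -= 1*R0 → (0, 3, 1, 1)  (L[2][0] := 1)
  R3 -= -2*R0 → (0, 3, 13, -11)  (L[3][0] := -2)
[col 1] pivot -3
  R2 -= -1*R1 → (0, 0, -3, 4)  (L[2][1] := -1)
  R3 -= -1*R1 → (0, 0, 9, -8)  (L[3][1] := -1)

U[2][3] = 4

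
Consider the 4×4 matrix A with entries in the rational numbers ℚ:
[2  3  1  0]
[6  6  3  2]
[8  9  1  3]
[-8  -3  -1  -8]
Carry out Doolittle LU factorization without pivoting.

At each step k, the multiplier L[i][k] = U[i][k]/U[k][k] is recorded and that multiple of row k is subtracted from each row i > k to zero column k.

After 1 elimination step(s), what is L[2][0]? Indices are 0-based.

k=0: U[0][0]=2
  eliminate (1,0): mult=3, new row 1: (0, -3, 0, 2); set L[1][0]=3
  eliminate (2,0): mult=4, new row 2: (0, -3, -3, 3); set L[2][0]=4
  eliminate (3,0): mult=-4, new row 3: (0, 9, 3, -8); set L[3][0]=-4

L[2][0] = 4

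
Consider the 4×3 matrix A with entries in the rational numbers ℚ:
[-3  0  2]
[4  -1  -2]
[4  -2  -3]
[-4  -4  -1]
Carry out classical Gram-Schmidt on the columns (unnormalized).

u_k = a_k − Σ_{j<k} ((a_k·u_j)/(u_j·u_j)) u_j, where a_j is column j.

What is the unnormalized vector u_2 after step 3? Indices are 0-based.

Step 1: u_0 = a_0 = (-3, 4, 4, -4).
Step 2: u_1 = a_1 − (4/57)·u_0 = (4/19, -73/57, -130/57, -212/57).
Step 3: u_2 = a_2 − (-22/57)·u_0 − (772/1181)·u_1 = (832/1181, 450/1181, 41/1181, -133/1181).

u_2 = (832/1181, 450/1181, 41/1181, -133/1181)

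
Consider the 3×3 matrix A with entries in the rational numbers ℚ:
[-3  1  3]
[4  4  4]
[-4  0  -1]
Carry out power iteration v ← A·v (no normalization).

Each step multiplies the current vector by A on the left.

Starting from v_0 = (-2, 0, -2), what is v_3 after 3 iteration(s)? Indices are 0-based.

v_3 = (-96, -80, -46)

v_0 = (-2, 0, -2).
v_1 = A·v_0 = (0, -16, 10).
v_2 = A·v_1 = (14, -24, -10).
v_3 = A·v_2 = (-96, -80, -46).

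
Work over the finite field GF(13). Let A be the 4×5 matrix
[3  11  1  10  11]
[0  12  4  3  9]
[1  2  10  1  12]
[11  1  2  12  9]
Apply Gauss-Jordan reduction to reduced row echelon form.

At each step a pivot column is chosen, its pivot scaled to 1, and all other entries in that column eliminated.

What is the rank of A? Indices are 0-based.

pivot(0,0)=3: scale R0 → (1, 8, 9, 12, 8)
  clear (2,0): R2 −= (1)R0 → (0, 7, 1, 2, 4)
  clear (3,0): R3 −= (11)R0 → (0, 4, 7, 10, 12)
pivot(1,1)=12: scale R1 → (0, 1, 9, 10, 4)
  clear (0,1): R0 −= (8)R1 → (1, 0, 2, 10, 2)
  clear (2,1): R2 −= (7)R1 → (0, 0, 3, 10, 2)
  clear (3,1): R3 −= (4)R1 → (0, 0, 10, 9, 9)
pivot(2,2)=3: scale R2 → (0, 0, 1, 12, 5)
  clear (0,2): R0 −= (2)R2 → (1, 0, 0, 12, 5)
  clear (1,2): R1 −= (9)R2 → (0, 1, 0, 6, 11)
  clear (3,2): R3 −= (10)R2 → (0, 0, 0, 6, 11)
pivot(3,3)=6: scale R3 → (0, 0, 0, 1, 4)
  clear (0,3): R0 −= (12)R3 → (1, 0, 0, 0, 9)
  clear (1,3): R1 −= (6)R3 → (0, 1, 0, 0, 0)
  clear (2,3): R2 −= (12)R3 → (0, 0, 1, 0, 9)

rank = 4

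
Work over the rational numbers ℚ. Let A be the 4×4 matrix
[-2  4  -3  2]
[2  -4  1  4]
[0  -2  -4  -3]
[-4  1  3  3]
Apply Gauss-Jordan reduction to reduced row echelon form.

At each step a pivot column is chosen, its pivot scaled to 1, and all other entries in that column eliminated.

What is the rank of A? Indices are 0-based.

[1] R0 /= -2  ⇒  (1, -2, 3/2, -1)
     R1 -= 2·R0  ⇒  (0, 0, -2, 6)
     R3 -= -4·R0  ⇒  (0, -7, 9, -1)
[2] R1 <-> R2
[2] R1 /= -2  ⇒  (0, 1, 2, 3/2)
     R0 -= -2·R1  ⇒  (1, 0, 11/2, 2)
     R3 -= -7·R1  ⇒  (0, 0, 23, 19/2)
[3] R2 /= -2  ⇒  (0, 0, 1, -3)
     R0 -= 11/2·R2  ⇒  (1, 0, 0, 37/2)
     R1 -= 2·R2  ⇒  (0, 1, 0, 15/2)
     R3 -= 23·R2  ⇒  (0, 0, 0, 157/2)
[4] R3 /= 157/2  ⇒  (0, 0, 0, 1)
     R0 -= 37/2·R3  ⇒  (1, 0, 0, 0)
     R1 -= 15/2·R3  ⇒  (0, 1, 0, 0)
     R2 -= -3·R3  ⇒  (0, 0, 1, 0)

rank = 4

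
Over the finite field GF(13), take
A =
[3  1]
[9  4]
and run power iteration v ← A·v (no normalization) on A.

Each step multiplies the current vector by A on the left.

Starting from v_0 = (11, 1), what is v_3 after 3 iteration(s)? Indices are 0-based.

v_3 = (7, 11)

v_0 = (11, 1).
v_1 = A·v_0 = (8, 12).
v_2 = A·v_1 = (10, 3).
v_3 = A·v_2 = (7, 11).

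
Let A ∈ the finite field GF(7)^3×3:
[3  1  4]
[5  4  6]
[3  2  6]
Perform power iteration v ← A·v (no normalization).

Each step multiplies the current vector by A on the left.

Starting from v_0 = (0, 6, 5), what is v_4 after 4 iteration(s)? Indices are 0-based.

v_4 = (5, 2, 6)

v_0 = (0, 6, 5).
v_1 = A·v_0 = (5, 5, 0).
v_2 = A·v_1 = (6, 3, 4).
v_3 = A·v_2 = (2, 3, 6).
v_4 = A·v_3 = (5, 2, 6).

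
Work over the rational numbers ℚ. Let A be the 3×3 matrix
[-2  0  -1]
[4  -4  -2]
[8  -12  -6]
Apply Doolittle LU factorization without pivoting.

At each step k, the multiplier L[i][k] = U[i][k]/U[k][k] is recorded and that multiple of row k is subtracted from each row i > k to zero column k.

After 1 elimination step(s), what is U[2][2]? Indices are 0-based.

U[2][2] = -10

Step 1: pivot at (0,0) is -2.
  row1 ← row1 − (-2)·row0  ⇒  L[1][0]=-2, U row1=(0, -4, -4)
  row2 ← row2 − (-4)·row0  ⇒  L[2][0]=-4, U row2=(0, -12, -10)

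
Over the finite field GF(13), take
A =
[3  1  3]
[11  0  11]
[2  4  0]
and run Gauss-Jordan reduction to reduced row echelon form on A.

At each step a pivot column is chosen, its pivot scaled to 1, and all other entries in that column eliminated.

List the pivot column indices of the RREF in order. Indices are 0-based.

pivot columns: 0, 1, 2

[1] R0 /= 3  ⇒  (1, 9, 1)
     R1 -= 11·R0  ⇒  (0, 5, 0)
     R2 -= 2·R0  ⇒  (0, 12, 11)
[2] R1 /= 5  ⇒  (0, 1, 0)
     R0 -= 9·R1  ⇒  (1, 0, 1)
     R2 -= 12·R1  ⇒  (0, 0, 11)
[3] R2 /= 11  ⇒  (0, 0, 1)
     R0 -= 1·R2  ⇒  (1, 0, 0)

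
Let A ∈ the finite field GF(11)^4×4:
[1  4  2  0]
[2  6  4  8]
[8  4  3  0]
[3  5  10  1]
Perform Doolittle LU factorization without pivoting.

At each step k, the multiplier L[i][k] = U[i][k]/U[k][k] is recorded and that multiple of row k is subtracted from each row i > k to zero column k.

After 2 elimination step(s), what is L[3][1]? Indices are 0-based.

k=0: U[0][0]=1
  eliminate (1,0): mult=2, new row 1: (0, 9, 0, 8); set L[1][0]=2
  eliminate (2,0): mult=8, new row 2: (0, 5, 9, 0); set L[2][0]=8
  eliminate (3,0): mult=3, new row 3: (0, 4, 4, 1); set L[3][0]=3
k=1: U[1][1]=9
  eliminate (2,1): mult=3, new row 2: (0, 0, 9, 9); set L[2][1]=3
  eliminate (3,1): mult=9, new row 3: (0, 0, 4, 6); set L[3][1]=9

L[3][1] = 9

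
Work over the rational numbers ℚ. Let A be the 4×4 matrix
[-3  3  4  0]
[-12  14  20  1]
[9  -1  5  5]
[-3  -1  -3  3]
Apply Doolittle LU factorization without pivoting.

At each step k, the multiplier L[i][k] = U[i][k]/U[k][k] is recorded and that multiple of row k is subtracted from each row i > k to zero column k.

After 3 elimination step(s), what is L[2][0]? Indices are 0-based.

Step 1: pivot at (0,0) is -3.
  row1 ← row1 − (4)·row0  ⇒  L[1][0]=4, U row1=(0, 2, 4, 1)
  row2 ← row2 − (-3)·row0  ⇒  L[2][0]=-3, U row2=(0, 8, 17, 5)
  row3 ← row3 − (1)·row0  ⇒  L[3][0]=1, U row3=(0, -4, -7, 3)
Step 2: pivot at (1,1) is 2.
  row2 ← row2 − (4)·row1  ⇒  L[2][1]=4, U row2=(0, 0, 1, 1)
  row3 ← row3 − (-2)·row1  ⇒  L[3][1]=-2, U row3=(0, 0, 1, 5)
Step 3: pivot at (2,2) is 1.
  row3 ← row3 − (1)·row2  ⇒  L[3][2]=1, U row3=(0, 0, 0, 4)

L[2][0] = -3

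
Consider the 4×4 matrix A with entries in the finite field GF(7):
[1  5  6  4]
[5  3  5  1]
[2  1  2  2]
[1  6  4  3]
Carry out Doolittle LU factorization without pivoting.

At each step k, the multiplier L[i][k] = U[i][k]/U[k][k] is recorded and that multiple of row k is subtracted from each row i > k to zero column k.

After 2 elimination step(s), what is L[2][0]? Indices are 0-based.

Step 1: pivot at (0,0) is 1.
  row1 ← row1 − (5)·row0  ⇒  L[1][0]=5, U row1=(0, 6, 3, 2)
  row2 ← row2 − (2)·row0  ⇒  L[2][0]=2, U row2=(0, 5, 4, 1)
  row3 ← row3 − (1)·row0  ⇒  L[3][0]=1, U row3=(0, 1, 5, 6)
Step 2: pivot at (1,1) is 6.
  row2 ← row2 − (2)·row1  ⇒  L[2][1]=2, U row2=(0, 0, 5, 4)
  row3 ← row3 − (6)·row1  ⇒  L[3][1]=6, U row3=(0, 0, 1, 1)

L[2][0] = 2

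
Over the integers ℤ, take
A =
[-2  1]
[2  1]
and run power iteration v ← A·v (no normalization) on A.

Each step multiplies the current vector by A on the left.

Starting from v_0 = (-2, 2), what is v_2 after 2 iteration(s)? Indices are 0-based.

v_0 = (-2, 2).
v_1 = A·v_0 = (6, -2).
v_2 = A·v_1 = (-14, 10).

v_2 = (-14, 10)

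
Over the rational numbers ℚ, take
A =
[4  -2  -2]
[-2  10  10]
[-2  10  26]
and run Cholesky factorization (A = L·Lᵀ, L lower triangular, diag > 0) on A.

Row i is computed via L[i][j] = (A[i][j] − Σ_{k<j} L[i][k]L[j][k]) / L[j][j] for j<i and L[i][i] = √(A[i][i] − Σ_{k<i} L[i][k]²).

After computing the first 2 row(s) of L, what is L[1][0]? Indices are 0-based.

L[1][0] = -1

Step 1: L[0][0] = √(4) = 2.
  L[1][0] = (-2) / L[0][0] = -1.
Step 2: L[1][1] = √(9) = 3.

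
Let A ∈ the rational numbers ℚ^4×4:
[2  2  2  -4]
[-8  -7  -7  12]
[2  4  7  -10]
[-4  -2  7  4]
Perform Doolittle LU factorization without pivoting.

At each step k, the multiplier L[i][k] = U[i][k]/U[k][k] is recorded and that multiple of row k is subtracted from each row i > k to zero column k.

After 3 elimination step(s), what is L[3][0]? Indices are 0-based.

L[3][0] = -2

k=0: U[0][0]=2
  eliminate (1,0): mult=-4, new row 1: (0, 1, 1, -4); set L[1][0]=-4
  eliminate (2,0): mult=1, new row 2: (0, 2, 5, -6); set L[2][0]=1
  eliminate (3,0): mult=-2, new row 3: (0, 2, 11, -4); set L[3][0]=-2
k=1: U[1][1]=1
  eliminate (2,1): mult=2, new row 2: (0, 0, 3, 2); set L[2][1]=2
  eliminate (3,1): mult=2, new row 3: (0, 0, 9, 4); set L[3][1]=2
k=2: U[2][2]=3
  eliminate (3,2): mult=3, new row 3: (0, 0, 0, -2); set L[3][2]=3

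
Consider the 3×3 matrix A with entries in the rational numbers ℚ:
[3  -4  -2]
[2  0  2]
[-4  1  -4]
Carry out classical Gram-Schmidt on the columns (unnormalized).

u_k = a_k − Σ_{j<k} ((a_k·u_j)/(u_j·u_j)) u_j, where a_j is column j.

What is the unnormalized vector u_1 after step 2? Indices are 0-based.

u_1 = (-68/29, 32/29, -35/29)

Step 1: u_0 = a_0 = (3, 2, -4).
Step 2: u_1 = a_1 − (-16/29)·u_0 = (-68/29, 32/29, -35/29).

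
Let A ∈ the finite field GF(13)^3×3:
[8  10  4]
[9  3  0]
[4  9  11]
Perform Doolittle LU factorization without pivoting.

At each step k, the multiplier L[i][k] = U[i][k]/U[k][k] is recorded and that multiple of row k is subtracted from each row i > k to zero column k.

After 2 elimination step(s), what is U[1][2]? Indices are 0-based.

Step 1: pivot at (0,0) is 8.
  row1 ← row1 − (6)·row0  ⇒  L[1][0]=6, U row1=(0, 8, 2)
  row2 ← row2 − (7)·row0  ⇒  L[2][0]=7, U row2=(0, 4, 9)
Step 2: pivot at (1,1) is 8.
  row2 ← row2 − (7)·row1  ⇒  L[2][1]=7, U row2=(0, 0, 8)

U[1][2] = 2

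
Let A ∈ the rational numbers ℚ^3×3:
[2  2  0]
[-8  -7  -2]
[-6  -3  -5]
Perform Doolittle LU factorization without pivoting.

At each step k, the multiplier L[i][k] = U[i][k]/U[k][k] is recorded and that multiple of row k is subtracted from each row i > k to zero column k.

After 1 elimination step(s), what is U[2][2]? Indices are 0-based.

Step 1: pivot at (0,0) is 2.
  row1 ← row1 − (-4)·row0  ⇒  L[1][0]=-4, U row1=(0, 1, -2)
  row2 ← row2 − (-3)·row0  ⇒  L[2][0]=-3, U row2=(0, 3, -5)

U[2][2] = -5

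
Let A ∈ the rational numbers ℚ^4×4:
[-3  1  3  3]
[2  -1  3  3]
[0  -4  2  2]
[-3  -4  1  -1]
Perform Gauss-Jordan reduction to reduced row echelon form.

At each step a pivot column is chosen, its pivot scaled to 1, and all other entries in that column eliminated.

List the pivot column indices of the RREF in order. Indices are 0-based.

pivot columns: 0, 1, 2, 3

pivot(0,0)=-3: scale R0 → (1, -1/3, -1, -1)
  clear (1,0): R1 −= (2)R0 → (0, -1/3, 5, 5)
  clear (3,0): R3 −= (-3)R0 → (0, -5, -2, -4)
pivot(1,1)=-1/3: scale R1 → (0, 1, -15, -15)
  clear (0,1): R0 −= (-1/3)R1 → (1, 0, -6, -6)
  clear (2,1): R2 −= (-4)R1 → (0, 0, -58, -58)
  clear (3,1): R3 −= (-5)R1 → (0, 0, -77, -79)
pivot(2,2)=-58: scale R2 → (0, 0, 1, 1)
  clear (0,2): R0 −= (-6)R2 → (1, 0, 0, 0)
  clear (1,2): R1 −= (-15)R2 → (0, 1, 0, 0)
  clear (3,2): R3 −= (-77)R2 → (0, 0, 0, -2)
pivot(3,3)=-2: scale R3 → (0, 0, 0, 1)
  clear (2,3): R2 −= (1)R3 → (0, 0, 1, 0)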